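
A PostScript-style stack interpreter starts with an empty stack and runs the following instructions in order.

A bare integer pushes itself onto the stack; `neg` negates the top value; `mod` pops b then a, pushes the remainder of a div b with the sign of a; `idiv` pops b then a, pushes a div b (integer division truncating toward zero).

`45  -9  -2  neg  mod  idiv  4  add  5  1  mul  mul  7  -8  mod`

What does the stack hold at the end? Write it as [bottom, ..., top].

[-205, 7]

45   -> [45]
-9   -> [45, -9]
-2   -> [45, -9, -2]
neg  -> [45, -9, 2]
mod  -> [45, -1]
idiv -> [-45]
4    -> [-45, 4]
add  -> [-41]
5    -> [-41, 5]
1    -> [-41, 5, 1]
mul  -> [-41, 5]
mul  -> [-205]
7    -> [-205, 7]
-8   -> [-205, 7, -8]
mod  -> [-205, 7]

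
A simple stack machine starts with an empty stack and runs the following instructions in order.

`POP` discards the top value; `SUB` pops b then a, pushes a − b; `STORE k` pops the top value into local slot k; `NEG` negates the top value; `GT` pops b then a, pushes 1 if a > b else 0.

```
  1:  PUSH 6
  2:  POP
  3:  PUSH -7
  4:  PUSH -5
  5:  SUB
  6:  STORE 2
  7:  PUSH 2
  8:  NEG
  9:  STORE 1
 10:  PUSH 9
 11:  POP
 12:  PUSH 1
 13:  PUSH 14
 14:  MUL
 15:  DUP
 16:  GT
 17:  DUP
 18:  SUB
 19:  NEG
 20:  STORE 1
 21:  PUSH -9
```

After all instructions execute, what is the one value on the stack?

PUSH 6  : 6
POP     : (empty)
PUSH -7 : -7
PUSH -5 : -7 -5
SUB     : -2
STORE 2 : (empty)
PUSH 2  : 2
NEG     : -2
STORE 1 : (empty)
PUSH 9  : 9
POP     : (empty)
PUSH 1  : 1
PUSH 14 : 1 14
MUL     : 14
DUP     : 14 14
GT      : 0
DUP     : 0 0
SUB     : 0
NEG     : 0
STORE 1 : (empty)
PUSH -9 : -9

-9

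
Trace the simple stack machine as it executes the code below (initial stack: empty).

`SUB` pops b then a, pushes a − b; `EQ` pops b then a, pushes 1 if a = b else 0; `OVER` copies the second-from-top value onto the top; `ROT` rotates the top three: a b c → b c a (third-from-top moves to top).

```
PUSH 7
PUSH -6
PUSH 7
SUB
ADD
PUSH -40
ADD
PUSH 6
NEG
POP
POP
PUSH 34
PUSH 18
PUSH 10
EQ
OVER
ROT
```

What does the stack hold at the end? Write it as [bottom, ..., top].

[0, 34, 34]

PUSH 7    [7]
PUSH -6   [7, -6]
PUSH 7    [7, -6, 7]
SUB       [7, -13]
ADD       [-6]
PUSH -40  [-6, -40]
ADD       [-46]
PUSH 6    [-46, 6]
NEG       [-46, -6]
POP       [-46]
POP       []
PUSH 34   [34]
PUSH 18   [34, 18]
PUSH 10   [34, 18, 10]
EQ        [34, 0]
OVER      [34, 0, 34]
ROT       [0, 34, 34]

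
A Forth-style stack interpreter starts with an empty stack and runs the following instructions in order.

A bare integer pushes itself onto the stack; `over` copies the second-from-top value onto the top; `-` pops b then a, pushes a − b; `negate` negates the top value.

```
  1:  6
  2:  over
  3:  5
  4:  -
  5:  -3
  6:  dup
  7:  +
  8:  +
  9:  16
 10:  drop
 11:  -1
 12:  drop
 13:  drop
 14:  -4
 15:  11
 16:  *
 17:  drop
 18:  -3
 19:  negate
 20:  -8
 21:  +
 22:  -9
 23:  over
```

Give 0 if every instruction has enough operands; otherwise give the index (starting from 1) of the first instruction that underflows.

6 -> 6
over  — needs 2 operands, stack has 1 → underflow

2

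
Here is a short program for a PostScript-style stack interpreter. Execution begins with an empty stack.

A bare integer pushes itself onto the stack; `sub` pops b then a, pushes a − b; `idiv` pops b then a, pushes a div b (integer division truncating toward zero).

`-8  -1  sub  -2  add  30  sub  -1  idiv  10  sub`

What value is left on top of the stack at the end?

-8    [-8]
-1    [-8, -1]
sub   [-7]
-2    [-7, -2]
add   [-9]
30    [-9, 30]
sub   [-39]
-1    [-39, -1]
idiv  [39]
10    [39, 10]
sub   [29]

29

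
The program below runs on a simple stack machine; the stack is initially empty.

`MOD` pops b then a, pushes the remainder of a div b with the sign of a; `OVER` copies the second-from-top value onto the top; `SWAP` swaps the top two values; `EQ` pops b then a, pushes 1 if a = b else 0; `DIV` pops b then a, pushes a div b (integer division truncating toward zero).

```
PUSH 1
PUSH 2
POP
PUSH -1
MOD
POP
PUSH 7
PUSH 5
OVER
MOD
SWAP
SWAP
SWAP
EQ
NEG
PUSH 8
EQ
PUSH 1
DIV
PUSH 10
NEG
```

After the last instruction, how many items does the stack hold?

PUSH 1  → [1]
PUSH 2  → [1, 2]
POP     → [1]
PUSH -1 → [1, -1]
MOD     → [0]
POP     → []
PUSH 7  → [7]
PUSH 5  → [7, 5]
OVER    → [7, 5, 7]
MOD     → [7, 5]
SWAP    → [5, 7]
SWAP    → [7, 5]
SWAP    → [5, 7]
EQ      → [0]
NEG     → [0]
PUSH 8  → [0, 8]
EQ      → [0]
PUSH 1  → [0, 1]
DIV     → [0]
PUSH 10 → [0, 10]
NEG     → [0, -10]

2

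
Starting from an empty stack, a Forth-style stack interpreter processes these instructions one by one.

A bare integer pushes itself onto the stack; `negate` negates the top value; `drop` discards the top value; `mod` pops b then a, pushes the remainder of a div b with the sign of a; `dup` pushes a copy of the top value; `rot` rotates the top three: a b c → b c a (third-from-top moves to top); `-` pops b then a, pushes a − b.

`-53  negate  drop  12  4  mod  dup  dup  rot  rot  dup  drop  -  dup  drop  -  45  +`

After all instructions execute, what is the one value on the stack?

-53    -> -53
negate -> 53
drop   -> (empty)
12     -> 12
4      -> 12 4
mod    -> 0
dup    -> 0 0
dup    -> 0 0 0
rot    -> 0 0 0
rot    -> 0 0 0
dup    -> 0 0 0 0
drop   -> 0 0 0
-      -> 0 0
dup    -> 0 0 0
drop   -> 0 0
-      -> 0
45     -> 0 45
+      -> 45

45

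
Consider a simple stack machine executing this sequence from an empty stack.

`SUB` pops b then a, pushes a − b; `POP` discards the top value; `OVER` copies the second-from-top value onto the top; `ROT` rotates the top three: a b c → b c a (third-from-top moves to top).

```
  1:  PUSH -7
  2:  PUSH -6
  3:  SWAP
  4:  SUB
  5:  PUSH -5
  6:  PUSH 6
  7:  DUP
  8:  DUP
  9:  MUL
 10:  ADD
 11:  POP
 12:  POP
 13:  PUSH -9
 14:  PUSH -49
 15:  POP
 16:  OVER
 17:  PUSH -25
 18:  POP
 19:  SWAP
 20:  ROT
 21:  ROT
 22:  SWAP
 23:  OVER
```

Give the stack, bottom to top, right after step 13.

PUSH -7 -> [-7]
PUSH -6 -> [-7, -6]
SWAP    -> [-6, -7]
SUB     -> [1]
PUSH -5 -> [1, -5]
PUSH 6  -> [1, -5, 6]
DUP     -> [1, -5, 6, 6]
DUP     -> [1, -5, 6, 6, 6]
MUL     -> [1, -5, 6, 36]
ADD     -> [1, -5, 42]
POP     -> [1, -5]
POP     -> [1]
PUSH -9 -> [1, -9]

[1, -9]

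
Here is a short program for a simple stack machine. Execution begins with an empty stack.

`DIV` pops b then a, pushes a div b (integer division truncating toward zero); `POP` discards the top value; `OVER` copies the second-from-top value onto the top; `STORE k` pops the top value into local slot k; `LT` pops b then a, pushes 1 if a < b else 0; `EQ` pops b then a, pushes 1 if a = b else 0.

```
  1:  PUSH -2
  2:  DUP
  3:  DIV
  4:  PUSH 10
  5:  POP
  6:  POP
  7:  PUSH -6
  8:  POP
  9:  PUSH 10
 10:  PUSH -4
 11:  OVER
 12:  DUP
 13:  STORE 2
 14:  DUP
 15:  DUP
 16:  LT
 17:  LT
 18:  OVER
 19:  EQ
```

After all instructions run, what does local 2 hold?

10

PUSH -2 → [-2]
DUP     → [-2, -2]
DIV     → [1]
PUSH 10 → [1, 10]
POP     → [1]
POP     → []
PUSH -6 → [-6]
POP     → []
PUSH 10 → [10]
PUSH -4 → [10, -4]
OVER    → [10, -4, 10]
DUP     → [10, -4, 10, 10]
STORE 2 → [10, -4, 10]
DUP     → [10, -4, 10, 10]
DUP     → [10, -4, 10, 10, 10]
LT      → [10, -4, 10, 0]
LT      → [10, -4, 0]
OVER    → [10, -4, 0, -4]
EQ      → [10, -4, 0]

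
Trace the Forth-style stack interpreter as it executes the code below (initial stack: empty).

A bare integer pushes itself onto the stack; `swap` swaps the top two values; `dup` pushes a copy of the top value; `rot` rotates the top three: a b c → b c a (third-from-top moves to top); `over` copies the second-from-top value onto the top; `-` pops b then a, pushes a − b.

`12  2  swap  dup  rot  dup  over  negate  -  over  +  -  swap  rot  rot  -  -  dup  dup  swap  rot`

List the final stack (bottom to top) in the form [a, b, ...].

[-4, -4, -4]

12     → 12
2      → 12 2
swap   → 2 12
dup    → 2 12 12
rot    → 12 12 2
dup    → 12 12 2 2
over   → 12 12 2 2 2
negate → 12 12 2 2 -2
-      → 12 12 2 4
over   → 12 12 2 4 2
+      → 12 12 2 6
-      → 12 12 -4
swap   → 12 -4 12
rot    → -4 12 12
rot    → 12 12 -4
-      → 12 16
-      → -4
dup    → -4 -4
dup    → -4 -4 -4
swap   → -4 -4 -4
rot    → -4 -4 -4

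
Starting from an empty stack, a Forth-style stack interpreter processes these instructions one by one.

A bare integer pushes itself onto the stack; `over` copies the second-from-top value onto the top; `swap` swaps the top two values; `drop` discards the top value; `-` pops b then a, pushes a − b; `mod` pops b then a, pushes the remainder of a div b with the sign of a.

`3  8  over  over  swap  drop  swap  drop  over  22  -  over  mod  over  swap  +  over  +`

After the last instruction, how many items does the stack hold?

3

3     [3]
8     [3, 8]
over  [3, 8, 3]
over  [3, 8, 3, 8]
swap  [3, 8, 8, 3]
drop  [3, 8, 8]
swap  [3, 8, 8]
drop  [3, 8]
over  [3, 8, 3]
22    [3, 8, 3, 22]
-     [3, 8, -19]
over  [3, 8, -19, 8]
mod   [3, 8, -3]
over  [3, 8, -3, 8]
swap  [3, 8, 8, -3]
+     [3, 8, 5]
over  [3, 8, 5, 8]
+     [3, 8, 13]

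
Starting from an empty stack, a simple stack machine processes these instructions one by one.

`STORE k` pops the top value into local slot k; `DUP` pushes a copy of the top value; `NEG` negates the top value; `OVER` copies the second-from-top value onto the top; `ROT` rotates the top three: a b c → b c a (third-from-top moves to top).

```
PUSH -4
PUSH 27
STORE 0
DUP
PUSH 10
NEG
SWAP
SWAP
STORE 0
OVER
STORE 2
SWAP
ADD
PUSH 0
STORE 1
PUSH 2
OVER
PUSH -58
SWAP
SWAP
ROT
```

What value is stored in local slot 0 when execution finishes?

-10

PUSH -4   [-4]
PUSH 27   [-4, 27]
STORE 0   [-4]
DUP       [-4, -4]
PUSH 10   [-4, -4, 10]
NEG       [-4, -4, -10]
SWAP      [-4, -10, -4]
SWAP      [-4, -4, -10]
STORE 0   [-4, -4]
OVER      [-4, -4, -4]
STORE 2   [-4, -4]
SWAP      [-4, -4]
ADD       [-8]
PUSH 0    [-8, 0]
STORE 1   [-8]
PUSH 2    [-8, 2]
OVER      [-8, 2, -8]
PUSH -58  [-8, 2, -8, -58]
SWAP      [-8, 2, -58, -8]
SWAP      [-8, 2, -8, -58]
ROT       [-8, -8, -58, 2]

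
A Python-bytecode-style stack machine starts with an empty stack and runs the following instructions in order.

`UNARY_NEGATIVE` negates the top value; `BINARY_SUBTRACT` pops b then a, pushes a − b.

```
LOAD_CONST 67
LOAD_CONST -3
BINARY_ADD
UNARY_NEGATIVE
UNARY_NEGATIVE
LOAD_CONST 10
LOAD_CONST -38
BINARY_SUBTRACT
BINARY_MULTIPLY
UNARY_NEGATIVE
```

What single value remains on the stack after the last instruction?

-3072

LOAD_CONST 67   → [67]
LOAD_CONST -3   → [67, -3]
BINARY_ADD      → [64]
UNARY_NEGATIVE  → [-64]
UNARY_NEGATIVE  → [64]
LOAD_CONST 10   → [64, 10]
LOAD_CONST -38  → [64, 10, -38]
BINARY_SUBTRACT → [64, 48]
BINARY_MULTIPLY → [3072]
UNARY_NEGATIVE  → [-3072]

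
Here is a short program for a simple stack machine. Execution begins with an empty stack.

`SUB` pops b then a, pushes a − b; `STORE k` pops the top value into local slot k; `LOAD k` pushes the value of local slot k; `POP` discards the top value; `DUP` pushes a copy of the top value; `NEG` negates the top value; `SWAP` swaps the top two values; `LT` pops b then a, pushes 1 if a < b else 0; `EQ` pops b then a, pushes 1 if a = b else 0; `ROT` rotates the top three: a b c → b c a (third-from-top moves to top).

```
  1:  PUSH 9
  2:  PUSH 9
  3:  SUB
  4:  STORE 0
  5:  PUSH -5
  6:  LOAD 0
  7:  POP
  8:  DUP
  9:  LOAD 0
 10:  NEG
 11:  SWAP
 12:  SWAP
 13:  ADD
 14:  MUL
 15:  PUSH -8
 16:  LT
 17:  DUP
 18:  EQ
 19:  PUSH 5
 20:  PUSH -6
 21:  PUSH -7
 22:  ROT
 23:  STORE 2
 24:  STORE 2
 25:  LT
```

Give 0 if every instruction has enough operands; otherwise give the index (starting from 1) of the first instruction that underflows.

0

PUSH 9   9
PUSH 9   9 9
SUB      0
STORE 0  (empty)
PUSH -5  -5
LOAD 0   -5 0
POP      -5
DUP      -5 -5
LOAD 0   -5 -5 0
NEG      -5 -5 0
SWAP     -5 0 -5
SWAP     -5 -5 0
ADD      -5 -5
MUL      25
PUSH -8  25 -8
LT       0
DUP      0 0
EQ       1
PUSH 5   1 5
PUSH -6  1 5 -6
PUSH -7  1 5 -6 -7
ROT      1 -6 -7 5
STORE 2  1 -6 -7
STORE 2  1 -6
LT       0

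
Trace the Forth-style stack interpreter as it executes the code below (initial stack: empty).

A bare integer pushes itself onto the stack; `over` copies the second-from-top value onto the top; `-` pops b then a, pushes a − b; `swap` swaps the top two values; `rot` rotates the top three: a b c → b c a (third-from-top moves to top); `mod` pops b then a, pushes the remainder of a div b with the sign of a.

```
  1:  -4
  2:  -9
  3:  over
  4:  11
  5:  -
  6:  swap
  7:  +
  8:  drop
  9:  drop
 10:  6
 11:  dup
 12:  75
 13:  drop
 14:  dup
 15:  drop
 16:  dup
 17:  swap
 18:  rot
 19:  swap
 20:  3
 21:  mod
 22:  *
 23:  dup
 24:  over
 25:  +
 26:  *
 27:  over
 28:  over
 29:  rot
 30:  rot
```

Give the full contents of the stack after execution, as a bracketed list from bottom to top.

-4   : [-4]
-9   : [-4, -9]
over : [-4, -9, -4]
11   : [-4, -9, -4, 11]
-    : [-4, -9, -15]
swap : [-4, -15, -9]
+    : [-4, -24]
drop : [-4]
drop : []
6    : [6]
dup  : [6, 6]
75   : [6, 6, 75]
drop : [6, 6]
dup  : [6, 6, 6]
drop : [6, 6]
dup  : [6, 6, 6]
swap : [6, 6, 6]
rot  : [6, 6, 6]
swap : [6, 6, 6]
3    : [6, 6, 6, 3]
mod  : [6, 6, 0]
*    : [6, 0]
dup  : [6, 0, 0]
over : [6, 0, 0, 0]
+    : [6, 0, 0]
*    : [6, 0]
over : [6, 0, 6]
over : [6, 0, 6, 0]
rot  : [6, 6, 0, 0]
rot  : [6, 0, 0, 6]

[6, 0, 0, 6]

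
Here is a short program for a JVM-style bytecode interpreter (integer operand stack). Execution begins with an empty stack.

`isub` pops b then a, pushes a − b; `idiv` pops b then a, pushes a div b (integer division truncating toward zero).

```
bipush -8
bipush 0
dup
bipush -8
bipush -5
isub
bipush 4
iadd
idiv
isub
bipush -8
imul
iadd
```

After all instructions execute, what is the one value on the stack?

bipush -8 -> -8
bipush 0  -> -8 0
dup       -> -8 0 0
bipush -8 -> -8 0 0 -8
bipush -5 -> -8 0 0 -8 -5
isub      -> -8 0 0 -3
bipush 4  -> -8 0 0 -3 4
iadd      -> -8 0 0 1
idiv      -> -8 0 0
isub      -> -8 0
bipush -8 -> -8 0 -8
imul      -> -8 0
iadd      -> -8

-8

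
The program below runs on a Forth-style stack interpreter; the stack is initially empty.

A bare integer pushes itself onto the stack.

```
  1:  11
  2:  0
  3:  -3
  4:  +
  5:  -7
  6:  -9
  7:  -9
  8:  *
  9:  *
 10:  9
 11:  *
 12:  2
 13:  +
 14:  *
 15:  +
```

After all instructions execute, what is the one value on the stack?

15314

11 -> 11
0  -> 11 0
-3 -> 11 0 -3
+  -> 11 -3
-7 -> 11 -3 -7
-9 -> 11 -3 -7 -9
-9 -> 11 -3 -7 -9 -9
*  -> 11 -3 -7 81
*  -> 11 -3 -567
9  -> 11 -3 -567 9
*  -> 11 -3 -5103
2  -> 11 -3 -5103 2
+  -> 11 -3 -5101
*  -> 11 15303
+  -> 15314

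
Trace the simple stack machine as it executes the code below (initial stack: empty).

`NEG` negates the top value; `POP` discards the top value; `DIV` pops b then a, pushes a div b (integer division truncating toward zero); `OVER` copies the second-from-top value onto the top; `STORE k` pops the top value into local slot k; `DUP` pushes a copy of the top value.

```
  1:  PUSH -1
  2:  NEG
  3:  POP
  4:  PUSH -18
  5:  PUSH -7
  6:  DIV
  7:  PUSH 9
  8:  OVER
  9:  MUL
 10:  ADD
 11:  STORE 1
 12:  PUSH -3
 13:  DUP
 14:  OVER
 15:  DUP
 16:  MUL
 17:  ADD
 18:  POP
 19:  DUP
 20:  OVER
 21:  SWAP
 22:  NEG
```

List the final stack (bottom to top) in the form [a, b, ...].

PUSH -1  -> [-1]
NEG      -> [1]
POP      -> []
PUSH -18 -> [-18]
PUSH -7  -> [-18, -7]
DIV      -> [2]
PUSH 9   -> [2, 9]
OVER     -> [2, 9, 2]
MUL      -> [2, 18]
ADD      -> [20]
STORE 1  -> []
PUSH -3  -> [-3]
DUP      -> [-3, -3]
OVER     -> [-3, -3, -3]
DUP      -> [-3, -3, -3, -3]
MUL      -> [-3, -3, 9]
ADD      -> [-3, 6]
POP      -> [-3]
DUP      -> [-3, -3]
OVER     -> [-3, -3, -3]
SWAP     -> [-3, -3, -3]
NEG      -> [-3, -3, 3]

[-3, -3, 3]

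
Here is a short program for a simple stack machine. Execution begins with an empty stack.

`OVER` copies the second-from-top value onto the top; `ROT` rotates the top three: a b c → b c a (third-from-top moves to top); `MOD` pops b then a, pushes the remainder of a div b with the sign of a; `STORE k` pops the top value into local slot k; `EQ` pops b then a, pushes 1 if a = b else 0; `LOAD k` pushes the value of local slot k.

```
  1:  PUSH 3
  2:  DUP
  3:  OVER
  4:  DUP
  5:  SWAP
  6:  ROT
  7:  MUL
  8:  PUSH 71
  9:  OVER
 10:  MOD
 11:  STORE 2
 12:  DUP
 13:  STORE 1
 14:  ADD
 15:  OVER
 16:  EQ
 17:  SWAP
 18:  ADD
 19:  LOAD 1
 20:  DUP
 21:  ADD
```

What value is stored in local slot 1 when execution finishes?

9

PUSH 3  -> [3]
DUP     -> [3, 3]
OVER    -> [3, 3, 3]
DUP     -> [3, 3, 3, 3]
SWAP    -> [3, 3, 3, 3]
ROT     -> [3, 3, 3, 3]
MUL     -> [3, 3, 9]
PUSH 71 -> [3, 3, 9, 71]
OVER    -> [3, 3, 9, 71, 9]
MOD     -> [3, 3, 9, 8]
STORE 2 -> [3, 3, 9]
DUP     -> [3, 3, 9, 9]
STORE 1 -> [3, 3, 9]
ADD     -> [3, 12]
OVER    -> [3, 12, 3]
EQ      -> [3, 0]
SWAP    -> [0, 3]
ADD     -> [3]
LOAD 1  -> [3, 9]
DUP     -> [3, 9, 9]
ADD     -> [3, 18]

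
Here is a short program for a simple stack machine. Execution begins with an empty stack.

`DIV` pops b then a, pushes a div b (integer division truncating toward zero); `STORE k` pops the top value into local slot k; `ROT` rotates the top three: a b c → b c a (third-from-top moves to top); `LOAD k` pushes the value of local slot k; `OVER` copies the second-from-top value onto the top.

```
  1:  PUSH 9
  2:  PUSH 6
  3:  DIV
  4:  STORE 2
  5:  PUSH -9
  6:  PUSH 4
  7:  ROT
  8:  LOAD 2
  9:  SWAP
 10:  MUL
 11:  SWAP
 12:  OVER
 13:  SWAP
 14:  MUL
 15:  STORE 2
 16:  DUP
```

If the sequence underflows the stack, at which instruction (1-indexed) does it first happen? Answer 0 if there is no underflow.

7

PUSH 9  → 9
PUSH 6  → 9 6
DIV     → 1
STORE 2 → (empty)
PUSH -9 → -9
PUSH 4  → -9 4
ROT  — needs 3 operands, stack has 2 → underflow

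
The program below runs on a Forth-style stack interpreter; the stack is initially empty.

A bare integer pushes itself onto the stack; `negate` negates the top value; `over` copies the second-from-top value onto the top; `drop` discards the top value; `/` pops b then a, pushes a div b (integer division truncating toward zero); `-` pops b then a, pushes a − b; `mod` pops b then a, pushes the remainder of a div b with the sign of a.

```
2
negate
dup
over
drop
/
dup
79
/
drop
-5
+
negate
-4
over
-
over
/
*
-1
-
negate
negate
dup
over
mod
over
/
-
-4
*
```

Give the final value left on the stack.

2      : 2
negate : -2
dup    : -2 -2
over   : -2 -2 -2
drop   : -2 -2
/      : 1
dup    : 1 1
79     : 1 1 79
/      : 1 0
drop   : 1
-5     : 1 -5
+      : -4
negate : 4
-4     : 4 -4
over   : 4 -4 4
-      : 4 -8
over   : 4 -8 4
/      : 4 -2
*      : -8
-1     : -8 -1
-      : -7
negate : 7
negate : -7
dup    : -7 -7
over   : -7 -7 -7
mod    : -7 0
over   : -7 0 -7
/      : -7 0
-      : -7
-4     : -7 -4
*      : 28

28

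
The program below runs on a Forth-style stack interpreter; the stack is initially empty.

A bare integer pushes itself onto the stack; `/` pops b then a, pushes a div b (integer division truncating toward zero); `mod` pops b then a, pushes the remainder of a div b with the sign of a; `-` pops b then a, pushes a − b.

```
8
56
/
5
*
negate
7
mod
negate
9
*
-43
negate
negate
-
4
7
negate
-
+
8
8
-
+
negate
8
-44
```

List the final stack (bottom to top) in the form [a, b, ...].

[-54, 8, -44]

8      → 8
56     → 8 56
/      → 0
5      → 0 5
*      → 0
negate → 0
7      → 0 7
mod    → 0
negate → 0
9      → 0 9
*      → 0
-43    → 0 -43
negate → 0 43
negate → 0 -43
-      → 43
4      → 43 4
7      → 43 4 7
negate → 43 4 -7
-      → 43 11
+      → 54
8      → 54 8
8      → 54 8 8
-      → 54 0
+      → 54
negate → -54
8      → -54 8
-44    → -54 8 -44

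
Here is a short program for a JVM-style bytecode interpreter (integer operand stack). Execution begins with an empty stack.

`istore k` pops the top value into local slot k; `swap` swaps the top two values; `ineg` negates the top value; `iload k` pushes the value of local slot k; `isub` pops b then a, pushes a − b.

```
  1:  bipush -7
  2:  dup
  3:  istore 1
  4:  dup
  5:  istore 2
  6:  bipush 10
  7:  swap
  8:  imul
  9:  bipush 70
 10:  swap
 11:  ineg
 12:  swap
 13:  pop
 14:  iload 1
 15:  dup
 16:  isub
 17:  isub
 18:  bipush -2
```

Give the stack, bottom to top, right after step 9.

[-70, 70]

bipush -7  [-7]
dup        [-7, -7]
istore 1   [-7]
dup        [-7, -7]
istore 2   [-7]
bipush 10  [-7, 10]
swap       [10, -7]
imul       [-70]
bipush 70  [-70, 70]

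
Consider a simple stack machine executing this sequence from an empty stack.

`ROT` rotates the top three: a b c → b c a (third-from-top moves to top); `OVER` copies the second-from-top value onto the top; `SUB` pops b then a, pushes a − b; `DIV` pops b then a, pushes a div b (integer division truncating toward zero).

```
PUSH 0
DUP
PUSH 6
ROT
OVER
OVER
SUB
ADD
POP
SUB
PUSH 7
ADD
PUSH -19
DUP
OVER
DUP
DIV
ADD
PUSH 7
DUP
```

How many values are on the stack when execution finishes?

5

PUSH 0    0
DUP       0 0
PUSH 6    0 0 6
ROT       0 6 0
OVER      0 6 0 6
OVER      0 6 0 6 0
SUB       0 6 0 6
ADD       0 6 6
POP       0 6
SUB       -6
PUSH 7    -6 7
ADD       1
PUSH -19  1 -19
DUP       1 -19 -19
OVER      1 -19 -19 -19
DUP       1 -19 -19 -19 -19
DIV       1 -19 -19 1
ADD       1 -19 -18
PUSH 7    1 -19 -18 7
DUP       1 -19 -18 7 7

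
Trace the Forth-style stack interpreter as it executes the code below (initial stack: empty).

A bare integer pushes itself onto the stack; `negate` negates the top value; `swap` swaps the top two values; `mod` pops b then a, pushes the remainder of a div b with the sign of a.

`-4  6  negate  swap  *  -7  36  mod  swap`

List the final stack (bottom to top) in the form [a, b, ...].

-4      -4
6       -4 6
negate  -4 -6
swap    -6 -4
*       24
-7      24 -7
36      24 -7 36
mod     24 -7
swap    -7 24

[-7, 24]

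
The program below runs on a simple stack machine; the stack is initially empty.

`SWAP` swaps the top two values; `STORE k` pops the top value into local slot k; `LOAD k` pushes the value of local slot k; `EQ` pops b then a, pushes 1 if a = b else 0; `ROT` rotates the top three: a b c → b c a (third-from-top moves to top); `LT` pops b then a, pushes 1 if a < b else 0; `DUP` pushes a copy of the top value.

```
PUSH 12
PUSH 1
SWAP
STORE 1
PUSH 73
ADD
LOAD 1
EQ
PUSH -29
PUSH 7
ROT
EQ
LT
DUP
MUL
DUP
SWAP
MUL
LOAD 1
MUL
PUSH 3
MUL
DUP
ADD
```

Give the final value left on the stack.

72

PUSH 12  -> [12]
PUSH 1   -> [12, 1]
SWAP     -> [1, 12]
STORE 1  -> [1]
PUSH 73  -> [1, 73]
ADD      -> [74]
LOAD 1   -> [74, 12]
EQ       -> [0]
PUSH -29 -> [0, -29]
PUSH 7   -> [0, -29, 7]
ROT      -> [-29, 7, 0]
EQ       -> [-29, 0]
LT       -> [1]
DUP      -> [1, 1]
MUL      -> [1]
DUP      -> [1, 1]
SWAP     -> [1, 1]
MUL      -> [1]
LOAD 1   -> [1, 12]
MUL      -> [12]
PUSH 3   -> [12, 3]
MUL      -> [36]
DUP      -> [36, 36]
ADD      -> [72]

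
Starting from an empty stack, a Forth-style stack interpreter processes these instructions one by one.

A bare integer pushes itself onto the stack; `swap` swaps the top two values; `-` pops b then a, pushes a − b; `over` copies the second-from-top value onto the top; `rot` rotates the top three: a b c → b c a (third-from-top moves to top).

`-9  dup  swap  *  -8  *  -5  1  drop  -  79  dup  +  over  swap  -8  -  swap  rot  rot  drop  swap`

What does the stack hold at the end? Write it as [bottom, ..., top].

[-643, -643]

-9    [-9]
dup   [-9, -9]
swap  [-9, -9]
*     [81]
-8    [81, -8]
*     [-648]
-5    [-648, -5]
1     [-648, -5, 1]
drop  [-648, -5]
-     [-643]
79    [-643, 79]
dup   [-643, 79, 79]
+     [-643, 158]
over  [-643, 158, -643]
swap  [-643, -643, 158]
-8    [-643, -643, 158, -8]
-     [-643, -643, 166]
swap  [-643, 166, -643]
rot   [166, -643, -643]
rot   [-643, -643, 166]
drop  [-643, -643]
swap  [-643, -643]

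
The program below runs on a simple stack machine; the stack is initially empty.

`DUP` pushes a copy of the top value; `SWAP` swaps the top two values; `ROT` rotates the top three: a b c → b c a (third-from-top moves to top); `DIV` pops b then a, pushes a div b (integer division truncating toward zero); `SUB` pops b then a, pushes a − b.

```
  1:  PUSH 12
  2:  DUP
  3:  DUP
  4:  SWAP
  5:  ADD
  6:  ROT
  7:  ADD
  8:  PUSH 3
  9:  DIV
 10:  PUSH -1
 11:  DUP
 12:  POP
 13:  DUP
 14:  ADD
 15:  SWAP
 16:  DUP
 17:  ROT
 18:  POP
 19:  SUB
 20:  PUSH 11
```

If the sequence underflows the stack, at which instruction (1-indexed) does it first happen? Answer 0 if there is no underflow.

6

PUSH 12 -> 12
DUP     -> 12 12
DUP     -> 12 12 12
SWAP    -> 12 12 12
ADD     -> 12 24
ROT  — needs 3 operands, stack has 2 → underflow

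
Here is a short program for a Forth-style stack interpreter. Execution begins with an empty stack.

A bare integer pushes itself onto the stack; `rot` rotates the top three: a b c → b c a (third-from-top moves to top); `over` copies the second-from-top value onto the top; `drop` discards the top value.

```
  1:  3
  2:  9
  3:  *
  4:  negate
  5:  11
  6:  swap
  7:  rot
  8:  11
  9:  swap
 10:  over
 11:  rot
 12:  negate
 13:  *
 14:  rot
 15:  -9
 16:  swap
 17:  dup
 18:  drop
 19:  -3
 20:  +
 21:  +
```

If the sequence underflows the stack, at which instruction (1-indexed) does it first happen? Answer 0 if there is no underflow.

7

3       [3]
9       [3, 9]
*       [27]
negate  [-27]
11      [-27, 11]
swap    [11, -27]
rot  — needs 3 operands, stack has 2 → underflow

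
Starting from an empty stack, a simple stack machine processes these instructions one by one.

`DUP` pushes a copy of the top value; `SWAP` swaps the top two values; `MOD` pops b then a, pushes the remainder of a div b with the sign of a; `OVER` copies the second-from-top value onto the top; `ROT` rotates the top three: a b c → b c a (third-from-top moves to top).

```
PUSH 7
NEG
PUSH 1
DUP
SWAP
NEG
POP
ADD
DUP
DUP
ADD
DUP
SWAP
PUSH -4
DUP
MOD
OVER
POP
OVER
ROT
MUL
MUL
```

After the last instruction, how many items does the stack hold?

3

PUSH 7  : [7]
NEG     : [-7]
PUSH 1  : [-7, 1]
DUP     : [-7, 1, 1]
SWAP    : [-7, 1, 1]
NEG     : [-7, 1, -1]
POP     : [-7, 1]
ADD     : [-6]
DUP     : [-6, -6]
DUP     : [-6, -6, -6]
ADD     : [-6, -12]
DUP     : [-6, -12, -12]
SWAP    : [-6, -12, -12]
PUSH -4 : [-6, -12, -12, -4]
DUP     : [-6, -12, -12, -4, -4]
MOD     : [-6, -12, -12, 0]
OVER    : [-6, -12, -12, 0, -12]
POP     : [-6, -12, -12, 0]
OVER    : [-6, -12, -12, 0, -12]
ROT     : [-6, -12, 0, -12, -12]
MUL     : [-6, -12, 0, 144]
MUL     : [-6, -12, 0]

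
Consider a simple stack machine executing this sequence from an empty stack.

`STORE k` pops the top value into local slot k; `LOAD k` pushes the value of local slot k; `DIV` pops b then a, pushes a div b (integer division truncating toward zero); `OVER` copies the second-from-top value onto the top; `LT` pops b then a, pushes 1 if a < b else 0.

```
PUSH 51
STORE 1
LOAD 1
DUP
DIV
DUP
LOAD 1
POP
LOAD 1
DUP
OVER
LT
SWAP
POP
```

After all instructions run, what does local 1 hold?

51

PUSH 51 → [51]
STORE 1 → []
LOAD 1  → [51]
DUP     → [51, 51]
DIV     → [1]
DUP     → [1, 1]
LOAD 1  → [1, 1, 51]
POP     → [1, 1]
LOAD 1  → [1, 1, 51]
DUP     → [1, 1, 51, 51]
OVER    → [1, 1, 51, 51, 51]
LT      → [1, 1, 51, 0]
SWAP    → [1, 1, 0, 51]
POP     → [1, 1, 0]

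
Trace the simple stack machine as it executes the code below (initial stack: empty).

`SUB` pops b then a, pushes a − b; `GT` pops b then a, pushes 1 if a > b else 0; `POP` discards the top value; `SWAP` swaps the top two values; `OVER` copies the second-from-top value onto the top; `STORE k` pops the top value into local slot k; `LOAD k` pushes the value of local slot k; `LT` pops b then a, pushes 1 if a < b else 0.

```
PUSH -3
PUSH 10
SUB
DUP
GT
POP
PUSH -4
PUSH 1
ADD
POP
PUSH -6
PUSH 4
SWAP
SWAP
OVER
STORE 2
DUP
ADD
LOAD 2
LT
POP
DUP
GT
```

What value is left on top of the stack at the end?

PUSH -3 → -3
PUSH 10 → -3 10
SUB     → -13
DUP     → -13 -13
GT      → 0
POP     → (empty)
PUSH -4 → -4
PUSH 1  → -4 1
ADD     → -3
POP     → (empty)
PUSH -6 → -6
PUSH 4  → -6 4
SWAP    → 4 -6
SWAP    → -6 4
OVER    → -6 4 -6
STORE 2 → -6 4
DUP     → -6 4 4
ADD     → -6 8
LOAD 2  → -6 8 -6
LT      → -6 0
POP     → -6
DUP     → -6 -6
GT      → 0

0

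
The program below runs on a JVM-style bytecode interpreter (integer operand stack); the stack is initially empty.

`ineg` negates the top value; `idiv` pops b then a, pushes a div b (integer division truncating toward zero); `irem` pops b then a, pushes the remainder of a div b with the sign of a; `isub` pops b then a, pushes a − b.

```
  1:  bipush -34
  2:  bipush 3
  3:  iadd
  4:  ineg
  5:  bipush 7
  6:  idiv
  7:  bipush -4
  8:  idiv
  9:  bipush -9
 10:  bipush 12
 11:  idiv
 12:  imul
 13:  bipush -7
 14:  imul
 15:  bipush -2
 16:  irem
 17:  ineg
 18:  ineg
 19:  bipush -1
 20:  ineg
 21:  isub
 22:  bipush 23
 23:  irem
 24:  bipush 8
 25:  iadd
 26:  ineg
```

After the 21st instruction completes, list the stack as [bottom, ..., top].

[-1]

bipush -34  -34
bipush 3    -34 3
iadd        -31
ineg        31
bipush 7    31 7
idiv        4
bipush -4   4 -4
idiv        -1
bipush -9   -1 -9
bipush 12   -1 -9 12
idiv        -1 0
imul        0
bipush -7   0 -7
imul        0
bipush -2   0 -2
irem        0
ineg        0
ineg        0
bipush -1   0 -1
ineg        0 1
isub        -1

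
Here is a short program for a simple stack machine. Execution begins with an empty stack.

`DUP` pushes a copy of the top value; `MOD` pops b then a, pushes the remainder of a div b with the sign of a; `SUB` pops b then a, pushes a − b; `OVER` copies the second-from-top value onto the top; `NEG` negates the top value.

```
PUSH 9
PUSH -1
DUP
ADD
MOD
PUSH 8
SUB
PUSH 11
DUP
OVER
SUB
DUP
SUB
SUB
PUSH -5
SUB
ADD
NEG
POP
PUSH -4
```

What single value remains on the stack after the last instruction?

-4

PUSH 9  -> [9]
PUSH -1 -> [9, -1]
DUP     -> [9, -1, -1]
ADD     -> [9, -2]
MOD     -> [1]
PUSH 8  -> [1, 8]
SUB     -> [-7]
PUSH 11 -> [-7, 11]
DUP     -> [-7, 11, 11]
OVER    -> [-7, 11, 11, 11]
SUB     -> [-7, 11, 0]
DUP     -> [-7, 11, 0, 0]
SUB     -> [-7, 11, 0]
SUB     -> [-7, 11]
PUSH -5 -> [-7, 11, -5]
SUB     -> [-7, 16]
ADD     -> [9]
NEG     -> [-9]
POP     -> []
PUSH -4 -> [-4]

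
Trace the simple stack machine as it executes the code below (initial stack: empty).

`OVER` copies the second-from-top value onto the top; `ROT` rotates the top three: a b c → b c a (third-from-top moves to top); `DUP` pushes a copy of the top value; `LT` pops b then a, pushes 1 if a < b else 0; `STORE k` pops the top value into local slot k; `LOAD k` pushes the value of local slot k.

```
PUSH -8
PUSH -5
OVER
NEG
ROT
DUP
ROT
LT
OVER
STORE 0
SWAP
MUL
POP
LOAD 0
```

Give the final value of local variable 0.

PUSH -8 : -8
PUSH -5 : -8 -5
OVER    : -8 -5 -8
NEG     : -8 -5 8
ROT     : -5 8 -8
DUP     : -5 8 -8 -8
ROT     : -5 -8 -8 8
LT      : -5 -8 1
OVER    : -5 -8 1 -8
STORE 0 : -5 -8 1
SWAP    : -5 1 -8
MUL     : -5 -8
POP     : -5
LOAD 0  : -5 -8

-8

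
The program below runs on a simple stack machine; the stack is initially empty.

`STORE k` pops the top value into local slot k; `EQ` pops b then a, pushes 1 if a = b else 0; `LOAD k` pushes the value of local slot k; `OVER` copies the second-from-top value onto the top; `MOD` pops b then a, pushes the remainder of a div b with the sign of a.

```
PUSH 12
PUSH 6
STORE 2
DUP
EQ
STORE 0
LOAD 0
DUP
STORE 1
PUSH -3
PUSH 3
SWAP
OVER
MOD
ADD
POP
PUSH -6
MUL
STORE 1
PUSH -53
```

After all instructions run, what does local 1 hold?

-6

PUSH 12   [12]
PUSH 6    [12, 6]
STORE 2   [12]
DUP       [12, 12]
EQ        [1]
STORE 0   []
LOAD 0    [1]
DUP       [1, 1]
STORE 1   [1]
PUSH -3   [1, -3]
PUSH 3    [1, -3, 3]
SWAP      [1, 3, -3]
OVER      [1, 3, -3, 3]
MOD       [1, 3, 0]
ADD       [1, 3]
POP       [1]
PUSH -6   [1, -6]
MUL       [-6]
STORE 1   []
PUSH -53  [-53]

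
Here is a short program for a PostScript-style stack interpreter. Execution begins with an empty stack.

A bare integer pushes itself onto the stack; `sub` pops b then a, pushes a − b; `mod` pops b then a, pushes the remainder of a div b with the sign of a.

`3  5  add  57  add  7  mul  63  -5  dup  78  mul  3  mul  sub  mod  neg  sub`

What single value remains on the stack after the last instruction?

518

3   : 3
5   : 3 5
add : 8
57  : 8 57
add : 65
7   : 65 7
mul : 455
63  : 455 63
-5  : 455 63 -5
dup : 455 63 -5 -5
78  : 455 63 -5 -5 78
mul : 455 63 -5 -390
3   : 455 63 -5 -390 3
mul : 455 63 -5 -1170
sub : 455 63 1165
mod : 455 63
neg : 455 -63
sub : 518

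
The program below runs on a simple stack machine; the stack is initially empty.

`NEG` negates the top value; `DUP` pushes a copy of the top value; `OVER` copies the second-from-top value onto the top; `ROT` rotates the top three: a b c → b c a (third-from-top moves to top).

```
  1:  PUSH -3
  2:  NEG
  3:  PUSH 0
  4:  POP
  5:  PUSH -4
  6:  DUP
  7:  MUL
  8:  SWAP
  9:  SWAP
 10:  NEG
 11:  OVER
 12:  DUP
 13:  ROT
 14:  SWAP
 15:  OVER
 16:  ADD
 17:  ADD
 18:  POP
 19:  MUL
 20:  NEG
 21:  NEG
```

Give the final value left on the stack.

9

PUSH -3 → [-3]
NEG     → [3]
PUSH 0  → [3, 0]
POP     → [3]
PUSH -4 → [3, -4]
DUP     → [3, -4, -4]
MUL     → [3, 16]
SWAP    → [16, 3]
SWAP    → [3, 16]
NEG     → [3, -16]
OVER    → [3, -16, 3]
DUP     → [3, -16, 3, 3]
ROT     → [3, 3, 3, -16]
SWAP    → [3, 3, -16, 3]
OVER    → [3, 3, -16, 3, -16]
ADD     → [3, 3, -16, -13]
ADD     → [3, 3, -29]
POP     → [3, 3]
MUL     → [9]
NEG     → [-9]
NEG     → [9]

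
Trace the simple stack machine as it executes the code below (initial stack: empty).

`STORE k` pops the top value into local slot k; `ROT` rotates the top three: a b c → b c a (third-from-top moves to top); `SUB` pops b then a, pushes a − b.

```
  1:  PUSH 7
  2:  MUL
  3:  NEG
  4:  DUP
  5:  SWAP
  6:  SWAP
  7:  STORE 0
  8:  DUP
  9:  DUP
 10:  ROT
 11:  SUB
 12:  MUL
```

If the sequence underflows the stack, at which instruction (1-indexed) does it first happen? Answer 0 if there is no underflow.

PUSH 7 → 7
MUL  — needs 2 operands, stack has 1 → underflow

2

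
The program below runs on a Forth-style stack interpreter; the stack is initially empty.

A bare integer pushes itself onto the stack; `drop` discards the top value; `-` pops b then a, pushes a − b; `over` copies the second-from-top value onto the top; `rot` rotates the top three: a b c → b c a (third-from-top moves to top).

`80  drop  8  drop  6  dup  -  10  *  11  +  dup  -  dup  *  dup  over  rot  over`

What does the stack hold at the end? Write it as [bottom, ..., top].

80   -> 80
drop -> (empty)
8    -> 8
drop -> (empty)
6    -> 6
dup  -> 6 6
-    -> 0
10   -> 0 10
*    -> 0
11   -> 0 11
+    -> 11
dup  -> 11 11
-    -> 0
dup  -> 0 0
*    -> 0
dup  -> 0 0
over -> 0 0 0
rot  -> 0 0 0
over -> 0 0 0 0

[0, 0, 0, 0]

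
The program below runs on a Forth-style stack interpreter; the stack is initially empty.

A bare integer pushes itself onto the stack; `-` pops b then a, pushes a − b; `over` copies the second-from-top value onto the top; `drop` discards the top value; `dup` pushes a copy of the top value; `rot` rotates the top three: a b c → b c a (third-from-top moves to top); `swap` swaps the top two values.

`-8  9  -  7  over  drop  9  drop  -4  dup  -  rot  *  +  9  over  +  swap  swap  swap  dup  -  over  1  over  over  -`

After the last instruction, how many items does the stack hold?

5

-8   → [-8]
9    → [-8, 9]
-    → [-17]
7    → [-17, 7]
over → [-17, 7, -17]
drop → [-17, 7]
9    → [-17, 7, 9]
drop → [-17, 7]
-4   → [-17, 7, -4]
dup  → [-17, 7, -4, -4]
-    → [-17, 7, 0]
rot  → [7, 0, -17]
*    → [7, 0]
+    → [7]
9    → [7, 9]
over → [7, 9, 7]
+    → [7, 16]
swap → [16, 7]
swap → [7, 16]
swap → [16, 7]
dup  → [16, 7, 7]
-    → [16, 0]
over → [16, 0, 16]
1    → [16, 0, 16, 1]
over → [16, 0, 16, 1, 16]
over → [16, 0, 16, 1, 16, 1]
-    → [16, 0, 16, 1, 15]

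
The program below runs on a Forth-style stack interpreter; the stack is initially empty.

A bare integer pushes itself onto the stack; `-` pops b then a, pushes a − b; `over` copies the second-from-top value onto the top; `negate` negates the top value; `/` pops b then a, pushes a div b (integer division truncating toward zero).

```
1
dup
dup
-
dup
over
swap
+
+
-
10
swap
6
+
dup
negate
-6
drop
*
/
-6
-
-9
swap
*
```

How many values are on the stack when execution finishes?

1

1       1
dup     1 1
dup     1 1 1
-       1 0
dup     1 0 0
over    1 0 0 0
swap    1 0 0 0
+       1 0 0
+       1 0
-       1
10      1 10
swap    10 1
6       10 1 6
+       10 7
dup     10 7 7
negate  10 7 -7
-6      10 7 -7 -6
drop    10 7 -7
*       10 -49
/       0
-6      0 -6
-       6
-9      6 -9
swap    -9 6
*       -54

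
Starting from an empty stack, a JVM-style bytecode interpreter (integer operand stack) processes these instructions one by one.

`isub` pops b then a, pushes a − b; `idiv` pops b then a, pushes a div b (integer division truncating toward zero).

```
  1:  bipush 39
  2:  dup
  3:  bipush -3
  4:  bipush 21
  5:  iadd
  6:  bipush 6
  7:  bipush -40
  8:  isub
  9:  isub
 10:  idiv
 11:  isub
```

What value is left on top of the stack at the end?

40

bipush 39  → [39]
dup        → [39, 39]
bipush -3  → [39, 39, -3]
bipush 21  → [39, 39, -3, 21]
iadd       → [39, 39, 18]
bipush 6   → [39, 39, 18, 6]
bipush -40 → [39, 39, 18, 6, -40]
isub       → [39, 39, 18, 46]
isub       → [39, 39, -28]
idiv       → [39, -1]
isub       → [40]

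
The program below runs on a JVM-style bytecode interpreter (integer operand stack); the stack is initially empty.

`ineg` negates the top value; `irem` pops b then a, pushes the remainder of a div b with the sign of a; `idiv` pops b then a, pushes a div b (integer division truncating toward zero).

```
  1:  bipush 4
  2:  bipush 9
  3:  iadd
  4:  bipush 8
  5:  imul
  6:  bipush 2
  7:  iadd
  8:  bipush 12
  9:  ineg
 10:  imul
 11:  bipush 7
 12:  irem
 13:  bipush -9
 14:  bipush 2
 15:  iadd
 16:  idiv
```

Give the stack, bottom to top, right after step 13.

bipush 4  : [4]
bipush 9  : [4, 9]
iadd      : [13]
bipush 8  : [13, 8]
imul      : [104]
bipush 2  : [104, 2]
iadd      : [106]
bipush 12 : [106, 12]
ineg      : [106, -12]
imul      : [-1272]
bipush 7  : [-1272, 7]
irem      : [-5]
bipush -9 : [-5, -9]

[-5, -9]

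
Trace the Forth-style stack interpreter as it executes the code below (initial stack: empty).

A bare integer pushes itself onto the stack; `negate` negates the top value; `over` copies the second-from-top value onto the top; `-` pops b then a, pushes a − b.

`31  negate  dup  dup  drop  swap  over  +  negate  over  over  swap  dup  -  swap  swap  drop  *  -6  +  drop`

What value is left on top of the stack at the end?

31      [31]
negate  [-31]
dup     [-31, -31]
dup     [-31, -31, -31]
drop    [-31, -31]
swap    [-31, -31]
over    [-31, -31, -31]
+       [-31, -62]
negate  [-31, 62]
over    [-31, 62, -31]
over    [-31, 62, -31, 62]
swap    [-31, 62, 62, -31]
dup     [-31, 62, 62, -31, -31]
-       [-31, 62, 62, 0]
swap    [-31, 62, 0, 62]
swap    [-31, 62, 62, 0]
drop    [-31, 62, 62]
*       [-31, 3844]
-6      [-31, 3844, -6]
+       [-31, 3838]
drop    [-31]

-31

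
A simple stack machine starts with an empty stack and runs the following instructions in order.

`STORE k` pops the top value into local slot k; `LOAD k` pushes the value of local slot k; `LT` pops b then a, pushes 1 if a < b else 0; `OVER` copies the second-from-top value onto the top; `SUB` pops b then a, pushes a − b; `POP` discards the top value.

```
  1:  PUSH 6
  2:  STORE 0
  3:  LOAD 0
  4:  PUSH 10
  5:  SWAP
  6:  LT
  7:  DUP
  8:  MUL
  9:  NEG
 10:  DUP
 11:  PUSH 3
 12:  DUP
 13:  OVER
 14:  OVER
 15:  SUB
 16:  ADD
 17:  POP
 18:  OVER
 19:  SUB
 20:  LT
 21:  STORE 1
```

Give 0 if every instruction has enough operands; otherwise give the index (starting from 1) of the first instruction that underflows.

PUSH 6  : [6]
STORE 0 : []
LOAD 0  : [6]
PUSH 10 : [6, 10]
SWAP    : [10, 6]
LT      : [0]
DUP     : [0, 0]
MUL     : [0]
NEG     : [0]
DUP     : [0, 0]
PUSH 3  : [0, 0, 3]
DUP     : [0, 0, 3, 3]
OVER    : [0, 0, 3, 3, 3]
OVER    : [0, 0, 3, 3, 3, 3]
SUB     : [0, 0, 3, 3, 0]
ADD     : [0, 0, 3, 3]
POP     : [0, 0, 3]
OVER    : [0, 0, 3, 0]
SUB     : [0, 0, 3]
LT      : [0, 1]
STORE 1 : [0]

0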